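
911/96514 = 911/96514 = 0.01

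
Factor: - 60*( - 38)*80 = 2^7 * 3^1*5^2*19^1=182400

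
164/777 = 164/777=   0.21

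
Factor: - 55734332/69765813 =  -  2^2*3^(  -  3)*13^(-1)*47^( - 1)*73^1*4229^ ( - 1)*190871^1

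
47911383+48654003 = 96565386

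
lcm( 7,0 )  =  0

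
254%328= 254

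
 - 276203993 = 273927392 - 550131385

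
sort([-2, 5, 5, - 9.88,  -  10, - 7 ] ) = [ - 10, - 9.88, - 7 , - 2, 5, 5]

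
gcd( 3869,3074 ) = 53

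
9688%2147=1100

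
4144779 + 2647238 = 6792017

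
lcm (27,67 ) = 1809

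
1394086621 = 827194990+566891631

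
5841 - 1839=4002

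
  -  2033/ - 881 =2 + 271/881= 2.31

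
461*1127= 519547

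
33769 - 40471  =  -6702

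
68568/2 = 34284 = 34284.00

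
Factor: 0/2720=0^1 = 0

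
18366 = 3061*6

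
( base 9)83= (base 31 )2d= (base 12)63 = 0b1001011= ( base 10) 75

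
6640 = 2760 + 3880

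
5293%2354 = 585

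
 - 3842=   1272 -5114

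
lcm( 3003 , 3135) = 285285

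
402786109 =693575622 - 290789513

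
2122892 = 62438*34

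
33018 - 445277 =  - 412259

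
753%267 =219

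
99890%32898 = 1196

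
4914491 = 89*55219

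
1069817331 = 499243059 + 570574272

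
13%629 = 13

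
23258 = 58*401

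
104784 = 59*1776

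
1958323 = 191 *10253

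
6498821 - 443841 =6054980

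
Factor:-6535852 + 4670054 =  - 1865798 = -2^1 * 11^1*84809^1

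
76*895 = 68020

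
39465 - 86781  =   - 47316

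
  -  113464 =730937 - 844401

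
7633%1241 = 187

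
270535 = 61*4435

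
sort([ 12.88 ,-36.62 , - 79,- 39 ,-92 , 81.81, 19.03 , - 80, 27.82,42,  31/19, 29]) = [ -92,-80,-79, - 39,-36.62 , 31/19,12.88,  19.03,27.82, 29, 42, 81.81] 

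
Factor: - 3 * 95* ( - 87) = 3^2* 5^1*19^1*29^1  =  24795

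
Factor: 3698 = 2^1*43^2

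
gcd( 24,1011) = 3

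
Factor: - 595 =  -5^1*  7^1 * 17^1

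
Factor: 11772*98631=2^2*3^6*13^1 * 109^1*281^1= 1161084132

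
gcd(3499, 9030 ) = 1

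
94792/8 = 11849=11849.00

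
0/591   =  0  =  0.00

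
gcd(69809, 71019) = 1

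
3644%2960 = 684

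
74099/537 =74099/537 = 137.99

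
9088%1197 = 709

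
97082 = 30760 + 66322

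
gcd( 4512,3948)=564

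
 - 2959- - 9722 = 6763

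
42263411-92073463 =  - 49810052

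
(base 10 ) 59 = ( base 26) 27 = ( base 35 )1o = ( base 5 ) 214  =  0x3b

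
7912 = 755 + 7157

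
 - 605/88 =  - 7 + 1/8=- 6.88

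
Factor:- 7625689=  - 7625689^1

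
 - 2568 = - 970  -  1598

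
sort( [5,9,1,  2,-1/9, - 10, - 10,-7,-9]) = [ - 10,-10,-9,-7, - 1/9,1,2, 5, 9]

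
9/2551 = 9/2551 = 0.00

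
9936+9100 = 19036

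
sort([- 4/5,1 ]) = [ - 4/5, 1]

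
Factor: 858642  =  2^1*3^1*143107^1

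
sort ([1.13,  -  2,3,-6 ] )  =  [ -6, - 2, 1.13,3 ] 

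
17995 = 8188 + 9807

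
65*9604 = 624260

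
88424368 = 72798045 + 15626323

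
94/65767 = 94/65767 = 0.00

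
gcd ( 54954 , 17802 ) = 774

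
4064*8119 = 32995616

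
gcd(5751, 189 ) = 27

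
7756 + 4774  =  12530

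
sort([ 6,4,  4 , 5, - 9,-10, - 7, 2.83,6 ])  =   [ - 10,  -  9, - 7, 2.83, 4,4,5,6,  6 ] 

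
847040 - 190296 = 656744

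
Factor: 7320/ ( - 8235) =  -2^3*3^( - 2 ) = -8/9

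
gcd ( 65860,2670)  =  890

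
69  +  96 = 165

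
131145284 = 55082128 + 76063156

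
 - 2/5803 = - 2/5803 = - 0.00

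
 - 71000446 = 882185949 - 953186395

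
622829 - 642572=-19743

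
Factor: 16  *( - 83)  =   - 1328  =  -  2^4 * 83^1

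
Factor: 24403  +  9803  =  2^1*3^1 *5701^1 = 34206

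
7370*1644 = 12116280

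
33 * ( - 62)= - 2046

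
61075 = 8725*7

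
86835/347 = 250+85/347 = 250.24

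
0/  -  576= 0/1= - 0.00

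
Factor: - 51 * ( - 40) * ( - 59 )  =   - 120360 = - 2^3*3^1*5^1*17^1*59^1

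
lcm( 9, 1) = 9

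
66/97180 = 33/48590 = 0.00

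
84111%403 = 287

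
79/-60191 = - 79/60191 = - 0.00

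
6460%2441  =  1578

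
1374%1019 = 355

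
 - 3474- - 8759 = 5285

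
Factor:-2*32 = - 2^6 =- 64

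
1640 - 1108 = 532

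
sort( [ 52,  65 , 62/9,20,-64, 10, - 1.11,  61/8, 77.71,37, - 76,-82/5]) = [- 76,-64,  -  82/5 , - 1.11, 62/9, 61/8, 10, 20,  37, 52,65,77.71]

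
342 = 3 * 114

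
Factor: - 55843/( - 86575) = 5^( - 2) * 3463^(-1) * 55843^1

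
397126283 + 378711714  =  775837997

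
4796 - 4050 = 746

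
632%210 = 2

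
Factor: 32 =2^5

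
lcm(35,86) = 3010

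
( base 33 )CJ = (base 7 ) 1132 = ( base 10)415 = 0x19f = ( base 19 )12G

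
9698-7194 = 2504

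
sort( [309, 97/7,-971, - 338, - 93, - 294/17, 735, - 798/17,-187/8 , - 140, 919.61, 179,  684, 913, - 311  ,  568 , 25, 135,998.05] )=[ -971,-338, - 311, - 140,-93, - 798/17, - 187/8,-294/17, 97/7, 25 , 135, 179, 309, 568, 684, 735, 913, 919.61, 998.05]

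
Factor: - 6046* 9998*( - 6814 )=2^3*3023^1*3407^1*4999^1 =411892045112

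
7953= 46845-38892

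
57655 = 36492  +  21163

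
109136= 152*718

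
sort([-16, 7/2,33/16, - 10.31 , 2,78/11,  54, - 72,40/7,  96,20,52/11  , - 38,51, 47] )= [-72, -38 , - 16, - 10.31,2, 33/16, 7/2,52/11, 40/7,78/11,20, 47,51, 54,96 ]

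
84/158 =42/79 = 0.53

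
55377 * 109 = 6036093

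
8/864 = 1/108   =  0.01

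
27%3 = 0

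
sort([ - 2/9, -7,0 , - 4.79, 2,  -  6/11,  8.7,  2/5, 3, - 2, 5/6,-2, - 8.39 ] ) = [ - 8.39 , - 7,  -  4.79 , - 2, - 2, - 6/11, - 2/9 , 0, 2/5 , 5/6, 2,  3, 8.7]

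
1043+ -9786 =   -  8743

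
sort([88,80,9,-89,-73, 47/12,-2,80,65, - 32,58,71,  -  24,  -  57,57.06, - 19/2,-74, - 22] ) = [-89,  -  74,-73, - 57, - 32, - 24, - 22, - 19/2, - 2,47/12,9,57.06,58,  65,71,80,80,88]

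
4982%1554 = 320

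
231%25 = 6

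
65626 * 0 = 0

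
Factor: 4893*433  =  2118669 = 3^1*7^1 * 233^1*433^1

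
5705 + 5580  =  11285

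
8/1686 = 4/843  =  0.00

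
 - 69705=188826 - 258531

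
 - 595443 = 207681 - 803124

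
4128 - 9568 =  - 5440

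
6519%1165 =694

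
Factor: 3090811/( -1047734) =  - 2^( - 1 )*443^1*6977^1*523867^( -1) 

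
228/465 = 76/155 =0.49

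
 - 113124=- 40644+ - 72480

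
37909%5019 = 2776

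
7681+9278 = 16959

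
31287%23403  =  7884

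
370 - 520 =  - 150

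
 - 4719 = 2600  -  7319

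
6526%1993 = 547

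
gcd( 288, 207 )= 9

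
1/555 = 1/555 = 0.00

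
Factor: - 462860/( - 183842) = 2^1*5^1 *23143^1 * 91921^( - 1 )  =  231430/91921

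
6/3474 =1/579  =  0.00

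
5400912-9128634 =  - 3727722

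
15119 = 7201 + 7918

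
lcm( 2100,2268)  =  56700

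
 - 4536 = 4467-9003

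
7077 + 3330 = 10407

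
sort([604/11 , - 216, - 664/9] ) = [- 216, - 664/9,604/11]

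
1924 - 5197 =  - 3273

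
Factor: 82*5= 410 = 2^1*5^1*41^1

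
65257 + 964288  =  1029545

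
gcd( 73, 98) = 1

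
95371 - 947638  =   - 852267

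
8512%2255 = 1747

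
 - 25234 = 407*(-62 )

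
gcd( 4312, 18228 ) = 196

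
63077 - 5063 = 58014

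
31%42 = 31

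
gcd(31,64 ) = 1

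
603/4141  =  603/4141 = 0.15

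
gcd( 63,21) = 21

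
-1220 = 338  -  1558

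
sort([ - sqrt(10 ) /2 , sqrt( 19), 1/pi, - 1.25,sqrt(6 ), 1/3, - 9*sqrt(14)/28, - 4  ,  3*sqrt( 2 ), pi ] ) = [  -  4, - sqrt ( 10 )/2,-1.25, - 9* sqrt( 14)/28 , 1/pi , 1/3 , sqrt (6), pi, 3*sqrt( 2 ),sqrt(19 )] 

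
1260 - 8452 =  - 7192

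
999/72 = 111/8 = 13.88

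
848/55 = 15 + 23/55 = 15.42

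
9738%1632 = 1578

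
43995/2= 43995/2 = 21997.50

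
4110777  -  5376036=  -1265259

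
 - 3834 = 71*( - 54 ) 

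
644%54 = 50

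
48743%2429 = 163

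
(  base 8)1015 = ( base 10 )525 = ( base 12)379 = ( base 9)643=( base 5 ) 4100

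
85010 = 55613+29397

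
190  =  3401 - 3211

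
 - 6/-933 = 2/311=0.01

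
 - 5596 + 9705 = 4109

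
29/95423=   29/95423= 0.00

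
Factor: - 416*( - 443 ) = 184288= 2^5*13^1*443^1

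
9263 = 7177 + 2086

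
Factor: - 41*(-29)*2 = 2378 = 2^1*29^1*41^1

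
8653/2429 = 8653/2429 = 3.56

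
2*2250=4500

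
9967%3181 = 424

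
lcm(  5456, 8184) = 16368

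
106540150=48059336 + 58480814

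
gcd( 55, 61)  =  1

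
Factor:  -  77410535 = -5^1*43^1 * 360049^1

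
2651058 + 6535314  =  9186372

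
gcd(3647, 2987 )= 1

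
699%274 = 151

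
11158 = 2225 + 8933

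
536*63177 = 33862872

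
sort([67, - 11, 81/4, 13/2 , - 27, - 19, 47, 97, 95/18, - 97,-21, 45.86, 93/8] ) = [-97, - 27, - 21, - 19, - 11,95/18,13/2 , 93/8,81/4,45.86,47, 67,  97] 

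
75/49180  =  15/9836 = 0.00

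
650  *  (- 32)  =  - 20800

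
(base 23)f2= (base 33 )AH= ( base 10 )347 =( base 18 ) 115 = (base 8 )533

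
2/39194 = 1/19597  =  0.00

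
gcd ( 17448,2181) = 2181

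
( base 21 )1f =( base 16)24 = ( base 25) 1b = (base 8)44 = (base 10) 36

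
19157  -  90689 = -71532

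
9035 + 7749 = 16784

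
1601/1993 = 1601/1993   =  0.80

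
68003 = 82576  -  14573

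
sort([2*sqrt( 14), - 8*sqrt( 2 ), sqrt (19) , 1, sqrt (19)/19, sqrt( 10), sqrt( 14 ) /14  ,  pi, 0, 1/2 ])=[ - 8*sqrt(2 ), 0,sqrt (19 ) /19, sqrt( 14 )/14,1/2, 1,pi,sqrt ( 10), sqrt( 19), 2*sqrt(14)]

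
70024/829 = 84+388/829=84.47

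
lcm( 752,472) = 44368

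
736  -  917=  - 181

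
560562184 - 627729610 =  - 67167426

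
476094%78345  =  6024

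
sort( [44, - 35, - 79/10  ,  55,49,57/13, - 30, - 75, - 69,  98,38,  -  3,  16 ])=[ - 75, - 69, - 35, - 30, - 79/10,-3, 57/13, 16,  38,  44, 49, 55,98] 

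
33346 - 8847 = 24499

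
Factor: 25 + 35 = 2^2*3^1 * 5^1 = 60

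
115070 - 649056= - 533986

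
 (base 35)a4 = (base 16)162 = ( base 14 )1B4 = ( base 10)354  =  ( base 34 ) AE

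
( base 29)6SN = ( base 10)5881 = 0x16f9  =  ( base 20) ee1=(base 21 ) D71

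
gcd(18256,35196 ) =28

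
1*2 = 2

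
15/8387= 15/8387 = 0.00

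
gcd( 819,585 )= 117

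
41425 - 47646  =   - 6221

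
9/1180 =9/1180 = 0.01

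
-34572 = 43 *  ( - 804) 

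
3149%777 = 41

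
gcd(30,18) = 6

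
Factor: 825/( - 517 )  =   - 75/47 = - 3^1* 5^2*47^( - 1 ) 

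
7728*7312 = 56507136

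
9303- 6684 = 2619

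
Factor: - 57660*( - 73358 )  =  2^3* 3^1 * 5^1 * 31^2*43^1*853^1 = 4229822280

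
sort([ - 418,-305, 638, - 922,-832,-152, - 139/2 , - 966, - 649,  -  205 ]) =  [ - 966 , - 922, - 832, - 649, - 418, - 305,-205, - 152, - 139/2, 638 ] 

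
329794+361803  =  691597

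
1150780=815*1412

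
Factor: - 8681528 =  - 2^3*43^1*25237^1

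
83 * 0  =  0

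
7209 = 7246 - 37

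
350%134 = 82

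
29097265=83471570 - 54374305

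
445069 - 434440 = 10629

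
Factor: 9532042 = 2^1*13^1*197^1*1861^1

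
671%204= 59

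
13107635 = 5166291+7941344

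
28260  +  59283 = 87543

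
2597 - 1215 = 1382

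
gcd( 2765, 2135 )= 35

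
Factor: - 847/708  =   - 2^( - 2 )*3^(-1) *7^1*11^2*59^ ( - 1)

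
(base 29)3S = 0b1110011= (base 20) 5F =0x73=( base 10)115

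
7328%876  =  320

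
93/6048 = 31/2016 = 0.02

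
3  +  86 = 89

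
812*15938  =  12941656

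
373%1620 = 373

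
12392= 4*3098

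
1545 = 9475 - 7930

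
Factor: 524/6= 2^1*3^( - 1)*131^1=262/3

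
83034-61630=21404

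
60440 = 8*7555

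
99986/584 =49993/292  =  171.21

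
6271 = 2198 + 4073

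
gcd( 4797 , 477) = 9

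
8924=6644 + 2280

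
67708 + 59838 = 127546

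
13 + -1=12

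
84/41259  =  28/13753 = 0.00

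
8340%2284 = 1488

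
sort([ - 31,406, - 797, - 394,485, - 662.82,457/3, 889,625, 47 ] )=[- 797, - 662.82 , - 394,-31, 47 , 457/3,406, 485,  625 , 889 ] 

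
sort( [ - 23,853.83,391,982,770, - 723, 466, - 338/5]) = [  -  723,-338/5, -23, 391,466,  770, 853.83 , 982]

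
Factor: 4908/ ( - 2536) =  - 2^(-1 ) *3^1*317^( -1)*409^1 = - 1227/634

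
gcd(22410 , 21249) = 27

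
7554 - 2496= 5058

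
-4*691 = - 2764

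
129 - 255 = -126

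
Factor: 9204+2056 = 2^2*5^1*563^1 = 11260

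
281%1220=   281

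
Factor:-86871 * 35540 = -3087395340=-  2^2* 3^1*5^1*23^1*1259^1*1777^1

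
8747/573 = 15 + 152/573 = 15.27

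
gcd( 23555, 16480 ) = 5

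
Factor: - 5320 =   -  2^3*5^1*7^1*19^1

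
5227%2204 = 819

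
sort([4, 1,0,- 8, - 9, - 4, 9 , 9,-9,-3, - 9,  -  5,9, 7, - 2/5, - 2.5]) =[- 9, - 9, - 9, - 8, - 5,-4, - 3, - 2.5, - 2/5, 0, 1 , 4,7, 9,9,9 ]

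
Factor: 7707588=2^2 * 3^1*7^1 * 91757^1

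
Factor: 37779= 3^1 *7^2*257^1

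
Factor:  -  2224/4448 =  - 2^( - 1 ) = - 1/2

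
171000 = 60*2850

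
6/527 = 6/527 = 0.01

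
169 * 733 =123877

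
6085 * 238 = 1448230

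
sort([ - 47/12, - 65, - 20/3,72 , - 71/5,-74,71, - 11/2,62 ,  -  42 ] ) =[ - 74, - 65, - 42, - 71/5, - 20/3, - 11/2, - 47/12,62,71,72 ] 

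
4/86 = 2/43 = 0.05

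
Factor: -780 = -2^2*3^1*5^1*13^1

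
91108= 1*91108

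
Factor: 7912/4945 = 2^3*5^( - 1 )  =  8/5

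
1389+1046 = 2435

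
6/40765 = 6/40765= 0.00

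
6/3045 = 2/1015 = 0.00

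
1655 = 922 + 733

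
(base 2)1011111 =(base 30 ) 35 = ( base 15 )65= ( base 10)95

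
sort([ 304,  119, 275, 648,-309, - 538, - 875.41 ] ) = [ -875.41 , - 538 ,-309,  119,  275 , 304, 648 ]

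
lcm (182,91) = 182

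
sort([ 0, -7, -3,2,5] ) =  [ - 7 ,-3,0,2, 5 ]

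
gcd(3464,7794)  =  866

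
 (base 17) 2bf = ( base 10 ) 780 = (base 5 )11110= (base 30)q0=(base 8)1414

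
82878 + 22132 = 105010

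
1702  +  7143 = 8845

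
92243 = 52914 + 39329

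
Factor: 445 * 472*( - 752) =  - 2^7 * 5^1*47^1*59^1*89^1 = -157950080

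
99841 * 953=95148473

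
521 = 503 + 18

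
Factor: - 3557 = -3557^1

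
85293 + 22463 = 107756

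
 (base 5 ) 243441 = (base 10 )9246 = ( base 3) 110200110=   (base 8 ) 22036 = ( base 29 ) aso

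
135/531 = 15/59 =0.25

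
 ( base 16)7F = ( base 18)71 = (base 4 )1333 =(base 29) 4b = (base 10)127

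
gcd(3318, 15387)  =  3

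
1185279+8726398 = 9911677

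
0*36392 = 0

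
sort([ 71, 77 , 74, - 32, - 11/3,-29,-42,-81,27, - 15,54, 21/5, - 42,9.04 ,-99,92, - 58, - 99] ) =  [ - 99, - 99,-81, - 58, - 42,-42, - 32, - 29,-15, - 11/3, 21/5, 9.04, 27, 54, 71,74 , 77, 92] 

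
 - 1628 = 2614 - 4242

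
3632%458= 426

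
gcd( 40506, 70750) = 2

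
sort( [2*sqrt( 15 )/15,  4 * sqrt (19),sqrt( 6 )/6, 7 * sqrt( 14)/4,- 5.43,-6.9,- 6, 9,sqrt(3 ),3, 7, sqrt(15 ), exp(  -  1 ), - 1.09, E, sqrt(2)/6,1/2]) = [  -  6.9,  -  6 , -5.43, - 1.09,sqrt( 2)/6, exp( - 1 ),sqrt( 6) /6, 1/2, 2 * sqrt (15)/15,sqrt( 3),  E,3 , sqrt( 15),7*sqrt( 14 ) /4 , 7,  9, 4*sqrt( 19 )]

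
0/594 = 0 =0.00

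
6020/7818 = 3010/3909 = 0.77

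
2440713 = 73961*33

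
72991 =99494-26503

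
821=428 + 393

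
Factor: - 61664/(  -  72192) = 2^(  -  4)*3^ ( - 1)*41^1 = 41/48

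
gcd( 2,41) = 1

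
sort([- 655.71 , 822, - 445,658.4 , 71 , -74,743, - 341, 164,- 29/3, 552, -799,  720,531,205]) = [- 799, -655.71, - 445, -341, - 74,-29/3,71, 164 , 205,531, 552, 658.4,720, 743, 822]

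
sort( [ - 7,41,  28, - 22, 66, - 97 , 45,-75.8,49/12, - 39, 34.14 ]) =[- 97 , - 75.8, -39 , - 22 , - 7, 49/12,28,34.14,41,45, 66]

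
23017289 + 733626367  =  756643656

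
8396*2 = 16792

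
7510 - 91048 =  - 83538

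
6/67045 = 6/67045=0.00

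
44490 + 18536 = 63026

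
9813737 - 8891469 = 922268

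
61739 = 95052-33313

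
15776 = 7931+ 7845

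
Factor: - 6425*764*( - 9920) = 2^8*5^3 * 31^1*191^1*257^1= 48694304000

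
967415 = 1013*955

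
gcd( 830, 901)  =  1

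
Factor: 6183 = 3^3*229^1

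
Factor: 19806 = 2^1*3^1*3301^1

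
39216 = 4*9804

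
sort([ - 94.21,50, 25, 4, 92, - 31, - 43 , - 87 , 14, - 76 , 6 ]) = [ - 94.21,- 87, - 76,-43, - 31,4, 6, 14, 25 , 50,  92 ] 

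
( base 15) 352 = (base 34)M4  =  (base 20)1HC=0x2F0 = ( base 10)752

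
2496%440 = 296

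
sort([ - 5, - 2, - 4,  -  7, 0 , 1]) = [ - 7 , -5, - 4, - 2,0 , 1]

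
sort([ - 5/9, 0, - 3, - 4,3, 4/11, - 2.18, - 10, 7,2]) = [  -  10, - 4, - 3, - 2.18,-5/9,0,4/11,2, 3, 7]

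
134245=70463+63782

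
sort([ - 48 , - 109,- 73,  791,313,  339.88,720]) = [- 109,-73, - 48 , 313, 339.88,720, 791]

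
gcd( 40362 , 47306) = 434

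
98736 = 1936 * 51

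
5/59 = 5/59 = 0.08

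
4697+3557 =8254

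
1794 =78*23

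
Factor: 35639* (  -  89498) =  - 3189619222= - 2^1*73^1*157^1*227^1*613^1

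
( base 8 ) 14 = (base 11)11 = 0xC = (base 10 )12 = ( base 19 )c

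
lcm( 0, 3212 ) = 0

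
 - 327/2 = -327/2 = - 163.50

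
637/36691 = 637/36691= 0.02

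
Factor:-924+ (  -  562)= - 2^1 * 743^1 = - 1486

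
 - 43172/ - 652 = 66 + 35/163 = 66.21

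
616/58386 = 308/29193 = 0.01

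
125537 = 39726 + 85811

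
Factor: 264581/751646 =2^( - 1 )*7^( - 1)*53^ (-1)*1013^ (-1 )*264581^1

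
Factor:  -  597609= - 3^2 * 23^1*2887^1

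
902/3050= 451/1525 = 0.30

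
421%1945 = 421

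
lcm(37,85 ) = 3145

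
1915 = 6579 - 4664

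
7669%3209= 1251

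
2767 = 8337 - 5570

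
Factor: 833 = 7^2 * 17^1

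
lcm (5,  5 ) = 5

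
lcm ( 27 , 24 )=216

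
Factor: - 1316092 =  - 2^2*19^1* 17317^1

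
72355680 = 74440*972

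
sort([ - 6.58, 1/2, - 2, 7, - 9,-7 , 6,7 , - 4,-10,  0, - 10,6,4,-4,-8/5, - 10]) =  [  -  10, - 10 , - 10,-9, - 7, - 6.58, - 4,  -  4, - 2, - 8/5, 0,1/2, 4,6,6 , 7,  7 ]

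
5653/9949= 5653/9949 = 0.57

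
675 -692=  - 17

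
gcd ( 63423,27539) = 1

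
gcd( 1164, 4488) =12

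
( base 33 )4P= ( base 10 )157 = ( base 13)C1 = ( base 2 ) 10011101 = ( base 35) 4H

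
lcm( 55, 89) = 4895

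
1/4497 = 1/4497 = 0.00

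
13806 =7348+6458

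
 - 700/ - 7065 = 140/1413= 0.10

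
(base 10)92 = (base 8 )134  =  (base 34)2o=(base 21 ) 48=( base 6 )232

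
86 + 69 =155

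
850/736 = 1 + 57/368 = 1.15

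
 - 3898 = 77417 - 81315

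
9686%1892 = 226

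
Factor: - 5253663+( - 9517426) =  - 61^1*463^1*523^1 =- 14771089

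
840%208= 8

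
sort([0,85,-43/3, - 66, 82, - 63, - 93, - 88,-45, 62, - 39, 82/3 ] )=[ - 93,- 88, - 66, - 63, - 45 , - 39,-43/3,0 , 82/3,62,82, 85 ] 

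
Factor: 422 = 2^1*211^1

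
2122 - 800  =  1322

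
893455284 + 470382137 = 1363837421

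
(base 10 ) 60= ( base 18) 36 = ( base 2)111100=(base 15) 40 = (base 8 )74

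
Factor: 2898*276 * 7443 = 5953268664 = 2^3*3^5*7^1*23^2*827^1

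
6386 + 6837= 13223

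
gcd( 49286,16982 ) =2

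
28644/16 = 7161/4=1790.25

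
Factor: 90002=2^1 * 11^1*4091^1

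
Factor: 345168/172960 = 2^( - 1 )*3^3*5^ ( - 1) * 17^1 * 23^( - 1) = 459/230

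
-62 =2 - 64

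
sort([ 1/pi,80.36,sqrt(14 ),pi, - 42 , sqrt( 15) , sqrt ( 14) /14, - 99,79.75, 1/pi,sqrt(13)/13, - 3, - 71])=[ - 99 , - 71, - 42 , - 3,sqrt(14)/14,sqrt( 13 ) /13, 1/pi, 1/pi  ,  pi,sqrt( 14) , sqrt (15 ), 79.75,  80.36 ] 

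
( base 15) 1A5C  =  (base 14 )2120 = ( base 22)BHE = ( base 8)13120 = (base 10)5712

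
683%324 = 35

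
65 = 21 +44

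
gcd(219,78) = 3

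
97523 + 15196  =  112719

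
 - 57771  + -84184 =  - 141955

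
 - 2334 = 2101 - 4435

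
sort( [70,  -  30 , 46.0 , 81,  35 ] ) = [ - 30, 35, 46.0,  70 , 81 ] 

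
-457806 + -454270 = -912076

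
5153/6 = 858 + 5/6=858.83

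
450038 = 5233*86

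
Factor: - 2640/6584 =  - 2^1*3^1 * 5^1  *  11^1  *  823^( - 1) = - 330/823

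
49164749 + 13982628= 63147377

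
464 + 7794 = 8258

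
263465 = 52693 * 5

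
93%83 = 10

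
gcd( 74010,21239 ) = 1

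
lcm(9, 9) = 9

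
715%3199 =715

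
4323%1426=45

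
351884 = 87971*4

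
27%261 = 27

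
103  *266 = 27398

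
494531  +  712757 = 1207288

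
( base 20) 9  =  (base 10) 9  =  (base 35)9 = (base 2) 1001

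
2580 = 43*60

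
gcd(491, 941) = 1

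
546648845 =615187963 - 68539118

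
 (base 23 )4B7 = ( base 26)3DA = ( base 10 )2376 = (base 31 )2EK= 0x948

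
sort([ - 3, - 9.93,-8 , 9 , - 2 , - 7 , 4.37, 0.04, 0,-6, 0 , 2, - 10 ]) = [ - 10,  -  9.93 ,  -  8,  -  7,-6, -3 , - 2, 0, 0, 0.04, 2 , 4.37, 9 ]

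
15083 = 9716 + 5367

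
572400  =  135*4240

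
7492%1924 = 1720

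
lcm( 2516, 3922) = 133348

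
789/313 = 789/313 = 2.52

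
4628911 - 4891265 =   -  262354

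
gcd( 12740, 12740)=12740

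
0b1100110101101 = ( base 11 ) 4a36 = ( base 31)6q1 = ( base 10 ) 6573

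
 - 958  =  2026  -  2984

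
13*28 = 364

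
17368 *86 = 1493648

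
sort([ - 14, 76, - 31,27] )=[ - 31 , - 14 , 27,  76 ]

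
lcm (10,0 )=0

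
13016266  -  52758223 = - 39741957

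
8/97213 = 8/97213 = 0.00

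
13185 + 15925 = 29110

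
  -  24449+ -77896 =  - 102345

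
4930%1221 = 46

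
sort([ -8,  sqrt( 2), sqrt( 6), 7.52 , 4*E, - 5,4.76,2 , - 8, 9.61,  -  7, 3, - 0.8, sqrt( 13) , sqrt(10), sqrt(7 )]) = [ - 8,-8, - 7,-5,-0.8,sqrt( 2 ), 2, sqrt(6),  sqrt( 7 ),3,sqrt( 10), sqrt( 13), 4.76, 7.52, 9.61, 4*E]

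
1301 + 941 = 2242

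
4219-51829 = -47610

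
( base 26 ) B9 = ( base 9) 357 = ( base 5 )2140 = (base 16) 127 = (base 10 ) 295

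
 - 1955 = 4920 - 6875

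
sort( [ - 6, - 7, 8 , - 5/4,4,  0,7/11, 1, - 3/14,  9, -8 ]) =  [  -  8, - 7, - 6, - 5/4, - 3/14, 0,7/11 , 1,4,8,9 ]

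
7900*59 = 466100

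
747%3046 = 747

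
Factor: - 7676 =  -2^2*19^1*101^1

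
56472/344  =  164+ 7/43 = 164.16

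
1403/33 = 42 + 17/33 = 42.52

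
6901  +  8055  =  14956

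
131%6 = 5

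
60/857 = 60/857 = 0.07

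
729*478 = 348462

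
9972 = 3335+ 6637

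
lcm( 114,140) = 7980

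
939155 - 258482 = 680673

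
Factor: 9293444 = 2^2 *53^1*59^1*743^1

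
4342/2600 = 167/100 =1.67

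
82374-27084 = 55290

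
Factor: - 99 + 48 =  - 3^1 * 17^1 = - 51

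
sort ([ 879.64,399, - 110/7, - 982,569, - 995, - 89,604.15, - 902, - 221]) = [ - 995, - 982, - 902, - 221, - 89, - 110/7,  399,569,604.15, 879.64]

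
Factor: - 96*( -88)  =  8448  =  2^8*3^1*11^1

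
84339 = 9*9371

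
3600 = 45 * 80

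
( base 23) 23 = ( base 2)110001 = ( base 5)144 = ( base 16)31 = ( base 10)49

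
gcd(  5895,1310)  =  655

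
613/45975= 1/75 = 0.01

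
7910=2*3955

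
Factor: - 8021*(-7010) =2^1*5^1*13^1 * 617^1*701^1 =56227210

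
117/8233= 117/8233 =0.01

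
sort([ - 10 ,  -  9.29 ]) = [ - 10, - 9.29]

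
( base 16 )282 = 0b1010000010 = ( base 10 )642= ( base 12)456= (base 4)22002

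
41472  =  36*1152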